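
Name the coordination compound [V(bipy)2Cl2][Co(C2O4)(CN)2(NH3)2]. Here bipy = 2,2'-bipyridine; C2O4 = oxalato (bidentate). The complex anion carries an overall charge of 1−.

Both ions are complex: the cation is named first with the plain metal name, the anion second with the -ate form; each ion's ligands are alphabetised independently.
The complex anion is given as 1−; its ligand charges sum to -4, so Co = +3.
A 1:1 salt means the cation carries the equal and opposite charge, 1+.
Cation: ligand charges sum to -2; for the ion to be 1+, V = +3.

bis(2,2'-bipyridine)dichlorovanadium(III) diamminedicyanooxalatocobaltate(III)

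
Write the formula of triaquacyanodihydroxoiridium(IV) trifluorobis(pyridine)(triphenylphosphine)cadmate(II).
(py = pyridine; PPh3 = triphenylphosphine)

Cation [Ir…]: ligand charges -3, Ir(IV) ⇒ ion charge 1+.
Anion [Cd…]: ligand charges -3, Cd(II) ⇒ ion charge 1−.
One 1+ cation balances one 1− anion.

[Ir(CN)(H2O)3(OH)2][CdF3(PPh3)(py)2]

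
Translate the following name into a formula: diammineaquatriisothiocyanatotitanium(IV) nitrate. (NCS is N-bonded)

[Ti(H2O)(NCS)3(NH3)2]NO3

Ligands: 2 ammine (NH3, neutral), 1 aqua (H2O, neutral), 3 isothiocyanato (NCS, -1). Ligand charge sum = -3.
Charge balance with nitrate (-1) requires 1 complex ion per 1 nitrate.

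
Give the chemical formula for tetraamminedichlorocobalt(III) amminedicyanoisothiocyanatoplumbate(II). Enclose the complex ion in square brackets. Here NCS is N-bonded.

Cation [Co…]: ligand charges -2, Co(III) ⇒ ion charge 1+.
Anion [Pb…]: ligand charges -3, Pb(II) ⇒ ion charge 1−.
One 1+ cation balances one 1− anion.

[CoCl2(NH3)4][Pb(CN)2(NCS)(NH3)]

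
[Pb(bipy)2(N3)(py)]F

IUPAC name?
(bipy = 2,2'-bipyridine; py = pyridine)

The 1 fluoride counter-ion carries a total charge of -1, so each complex ion is 1+.
Ligand charges: 2×2,2'-bipyridine (neutral), 1×pyridine (neutral), 1×azido (-1 each); total -1. So Pb + (-1) = 1+, giving Pb = +2.
Ligands are named alphabetically: azido before bipyridine before pyridine.

azidobis(2,2'-bipyridine)(pyridine)lead(II) fluoride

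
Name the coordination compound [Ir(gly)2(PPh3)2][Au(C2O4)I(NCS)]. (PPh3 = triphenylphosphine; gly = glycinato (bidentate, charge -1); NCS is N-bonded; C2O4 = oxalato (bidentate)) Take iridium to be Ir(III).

Ir is given as +3; the cation's ligand charges sum to -2, so the complex cation is 1+.
A 1:1 salt means the anion carries the equal and opposite charge, 1−.
Anion: ligand charges sum to -4; for the ion to be 1−, Au = +3.

bis(glycinato)bis(triphenylphosphine)iridium(III) iodoisothiocyanatooxalatoaurate(III)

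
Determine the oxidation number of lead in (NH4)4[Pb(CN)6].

+2

4 ammonium outside the brackets (+1 each) → the complex ion is 4−.
Ligand charges: 6×CN = -6; sum -6.
Pb + (-6) = 4− ⇒ Pb is +2.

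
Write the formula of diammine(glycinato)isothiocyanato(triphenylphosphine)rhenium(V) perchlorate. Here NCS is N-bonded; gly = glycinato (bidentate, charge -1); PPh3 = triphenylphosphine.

Ligands: 1 isothiocyanato (NCS, -1), 1 glycinato (gly, -1), 2 ammine (NH3, neutral), 1 triphenylphosphine (PPh3, neutral). Ligand charge sum = -2.
With Re in oxidation state +5, the complex ion is [Re...]^3+.
Charge balance with perchlorate (-1) requires 1 complex ion per 3 perchlorate.

[Re(gly)(NCS)(NH3)2(PPh3)](ClO4)3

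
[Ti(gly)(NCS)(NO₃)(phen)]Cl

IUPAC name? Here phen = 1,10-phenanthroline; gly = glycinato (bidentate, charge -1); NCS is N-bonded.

(glycinato)isothiocyanatonitrato(1,10-phenanthroline)titanium(IV) chloride

The 1 chloride counter-ion carries a total charge of -1, so each complex ion is 1+.
Ligand charges: 1×1,10-phenanthroline (neutral), 1×nitrato (-1 each), 1×glycinato (-1 each), 1×isothiocyanato (-1 each); total -3. So Ti + (-3) = 1+, giving Ti = +4.
Ligands are named alphabetically: glycinato before isothiocyanato before nitrato before phenanthroline.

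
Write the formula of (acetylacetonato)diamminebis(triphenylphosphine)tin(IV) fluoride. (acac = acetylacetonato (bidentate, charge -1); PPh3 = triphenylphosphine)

Ligands: 1 acetylacetonato (acac, -1), 2 ammine (NH3, neutral), 2 triphenylphosphine (PPh3, neutral). Ligand charge sum = -1.
With Sn in oxidation state +4, the complex ion is [Sn...]^3+.
Charge balance with fluoride (-1) requires 1 complex ion per 3 fluoride.

[Sn(acac)(NH3)2(PPh3)2]F3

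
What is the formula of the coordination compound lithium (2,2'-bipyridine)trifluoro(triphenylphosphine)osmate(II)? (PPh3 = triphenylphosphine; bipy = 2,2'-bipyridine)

Li[Os(bipy)F3(PPh3)]

Ligands: 1 triphenylphosphine (PPh3, neutral), 1 2,2'-bipyridine (bipy, neutral), 3 fluoro (F, -1). Ligand charge sum = -3.
With Os in oxidation state +2, the complex ion is [Os...]^1−.
Charge balance with lithium (+1) requires 1 complex ion per 1 lithium.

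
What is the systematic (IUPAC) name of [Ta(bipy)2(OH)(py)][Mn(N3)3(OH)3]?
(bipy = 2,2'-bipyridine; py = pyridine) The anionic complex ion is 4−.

bis(2,2'-bipyridine)hydroxo(pyridine)tantalum(V) triazidotrihydroxomanganate(II)

Both ions are complex: the cation is named first with the plain metal name, the anion second with the -ate form; each ion's ligands are alphabetised independently.
The complex anion is given as 4−; its ligand charges sum to -6, so Mn = +2.
A 1:1 salt means the cation carries the equal and opposite charge, 4+.
Cation: ligand charges sum to -1; for the ion to be 4+, Ta = +5.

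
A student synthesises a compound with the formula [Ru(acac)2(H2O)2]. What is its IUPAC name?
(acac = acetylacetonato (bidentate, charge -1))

There is no counter-ion, so the complex is neutral overall.
Ligand charges: 2×acetylacetonato (-1 each), 2×aqua (neutral); total -2. So Ru + (-2) = 0, giving Ru = +2.
Ligands are named alphabetically: acetylacetonato before aqua.

bis(acetylacetonato)diaquaruthenium(II)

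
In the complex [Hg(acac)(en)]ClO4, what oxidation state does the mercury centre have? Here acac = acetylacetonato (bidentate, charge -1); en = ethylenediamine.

1 perchlorate outside the brackets (-1 each) → the complex ion is 1+.
Ligand charges: 1×acac = -1; 1×en neutral; sum -1.
Hg + (-1) = 1+ ⇒ Hg is +2.

+2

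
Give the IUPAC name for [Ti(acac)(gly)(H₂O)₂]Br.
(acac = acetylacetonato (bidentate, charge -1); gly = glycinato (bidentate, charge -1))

(acetylacetonato)diaqua(glycinato)titanium(III) bromide

The 1 bromide counter-ion carries a total charge of -1, so each complex ion is 1+.
Ligand charges: 2×aqua (neutral), 1×acetylacetonato (-1 each), 1×glycinato (-1 each); total -2. So Ti + (-2) = 1+, giving Ti = +3.
Ligands are named alphabetically: acetylacetonato before aqua before glycinato.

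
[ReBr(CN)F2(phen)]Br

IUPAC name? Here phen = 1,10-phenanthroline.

The 1 bromide counter-ion carries a total charge of -1, so each complex ion is 1+.
Ligand charges: 1×1,10-phenanthroline (neutral), 2×fluoro (-1 each), 1×cyano (-1 each), 1×bromo (-1 each); total -4. So Re + (-4) = 1+, giving Re = +5.
Ligands are named alphabetically: bromo before cyano before fluoro before phenanthroline.

bromocyanodifluoro(1,10-phenanthroline)rhenium(V) bromide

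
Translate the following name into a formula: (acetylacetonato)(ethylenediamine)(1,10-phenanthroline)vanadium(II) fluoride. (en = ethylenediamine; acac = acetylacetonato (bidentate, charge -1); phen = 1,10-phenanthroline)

[V(acac)(en)(phen)]F

Ligands: 1 ethylenediamine (en, neutral), 1 acetylacetonato (acac, -1), 1 1,10-phenanthroline (phen, neutral). Ligand charge sum = -1.
Charge balance with fluoride (-1) requires 1 complex ion per 1 fluoride.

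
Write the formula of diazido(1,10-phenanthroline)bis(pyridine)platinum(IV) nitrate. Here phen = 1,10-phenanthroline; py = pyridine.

[Pt(N3)2(phen)(py)2](NO3)2

Ligands: 2 azido (N3, -1), 1 1,10-phenanthroline (phen, neutral), 2 pyridine (py, neutral). Ligand charge sum = -2.
Charge balance with nitrate (-1) requires 1 complex ion per 2 nitrate.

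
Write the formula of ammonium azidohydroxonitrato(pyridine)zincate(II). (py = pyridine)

NH4[Zn(N3)(NO3)(OH)(py)]

Ligands: 1 pyridine (py, neutral), 1 hydroxo (OH, -1), 1 azido (N3, -1), 1 nitrato (NO3, -1). Ligand charge sum = -3.
With Zn in oxidation state +2, the complex ion is [Zn...]^1−.
Charge balance with ammonium (+1) requires 1 complex ion per 1 ammonium.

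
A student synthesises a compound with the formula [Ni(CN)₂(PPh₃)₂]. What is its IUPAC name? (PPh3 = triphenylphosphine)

dicyanobis(triphenylphosphine)nickel(II)

There is no counter-ion, so the complex is neutral overall.
Ligand charges: 2×cyano (-1 each), 2×triphenylphosphine (neutral); total -2. So Ni + (-2) = 0, giving Ni = +2.
Ligands are named alphabetically: cyano before triphenylphosphine.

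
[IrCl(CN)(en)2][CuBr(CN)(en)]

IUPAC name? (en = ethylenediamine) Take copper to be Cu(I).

Both ions are complex: the cation is named first with the plain metal name, the anion second with the -ate form; each ion's ligands are alphabetised independently.
Cu is given as +1; the anion's ligand charges sum to -2, so the complex anion is 1−.
A 1:1 salt means the cation carries the equal and opposite charge, 1+.
Cation: ligand charges sum to -2; for the ion to be 1+, Ir = +3.

chlorocyanobis(ethylenediamine)iridium(III) bromocyano(ethylenediamine)cuprate(I)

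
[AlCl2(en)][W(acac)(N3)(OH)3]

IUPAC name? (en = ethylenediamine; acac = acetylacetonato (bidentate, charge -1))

dichloro(ethylenediamine)aluminium(III) (acetylacetonato)azidotrihydroxotungstate(IV)

Both ions are complex: the cation is named first with the plain metal name, the anion second with the -ate form; each ion's ligands are alphabetised independently.
Aluminium is always +3 in its complexes; the cation's ligand charges sum to -2, so the complex cation is 1+.
A 1:1 salt means the anion carries the equal and opposite charge, 1−.
Anion: ligand charges sum to -5; for the ion to be 1−, W = +4.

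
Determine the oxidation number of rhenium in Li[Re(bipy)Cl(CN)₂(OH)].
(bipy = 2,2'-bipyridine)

1 lithium outside the brackets (+1 each) → the complex ion is 1−.
Ligand charges: 2×CN = -2; 1×OH = -1; 1×Cl = -1; 1×bipy neutral; sum -4.
Re + (-4) = 1− ⇒ Re is +3.

+3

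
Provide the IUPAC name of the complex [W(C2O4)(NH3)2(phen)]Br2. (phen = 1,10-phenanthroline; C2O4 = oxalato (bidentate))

The 2 bromide counter-ions carry a total charge of -2, so each complex ion is 2+.
Ligand charges: 2×ammine (neutral), 1×1,10-phenanthroline (neutral), 1×oxalato (-2 each); total -2. So W + (-2) = 2+, giving W = +4.
Ligands are named alphabetically: ammine before oxalato before phenanthroline.

diammineoxalato(1,10-phenanthroline)tungsten(IV) bromide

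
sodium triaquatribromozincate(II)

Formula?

Ligands: 3 aqua (H2O, neutral), 3 bromo (Br, -1). Ligand charge sum = -3.
With Zn in oxidation state +2, the complex ion is [Zn...]^1−.
Charge balance with sodium (+1) requires 1 complex ion per 1 sodium.

Na[ZnBr3(H2O)3]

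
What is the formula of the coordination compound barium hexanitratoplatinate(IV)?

Ligands: 6 nitrato (NO3, -1). Ligand charge sum = -6.
Charge balance with barium (+2) requires 1 complex ion per 1 barium.

Ba[Pt(NO3)6]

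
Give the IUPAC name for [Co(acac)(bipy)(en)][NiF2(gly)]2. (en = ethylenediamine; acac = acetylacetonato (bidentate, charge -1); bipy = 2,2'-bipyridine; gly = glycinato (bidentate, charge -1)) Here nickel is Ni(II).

Ni is given as +2; the anion's ligand charges sum to -3, so the complex anion is 1−.
With 2 anions per cation, the cation must be 2×1 = 2+.
Cation: ligand charges sum to -1; for the ion to be 2+, Co = +3.

(acetylacetonato)(2,2'-bipyridine)(ethylenediamine)cobalt(III) difluoro(glycinato)nickelate(II)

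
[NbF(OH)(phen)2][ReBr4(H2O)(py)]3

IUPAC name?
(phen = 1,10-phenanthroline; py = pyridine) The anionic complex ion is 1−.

fluorohydroxobis(1,10-phenanthroline)niobium(V) aquatetrabromo(pyridine)rhenate(III)

The complex anion is given as 1−; its ligand charges sum to -4, so Re = +3.
With 3 anions per cation, the cation must be 3×1 = 3+.
Cation: ligand charges sum to -2; for the ion to be 3+, Nb = +5.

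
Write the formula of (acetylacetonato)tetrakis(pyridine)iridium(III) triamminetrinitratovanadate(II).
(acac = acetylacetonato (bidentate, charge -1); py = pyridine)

[Ir(acac)(py)4][V(NH3)3(NO3)3]2

Cation [Ir…]: ligand charges -1, Ir(III) ⇒ ion charge 2+.
Anion [V…]: ligand charges -3, V(II) ⇒ ion charge 1−.
One 2+ cation requires 2 of the 1− anion.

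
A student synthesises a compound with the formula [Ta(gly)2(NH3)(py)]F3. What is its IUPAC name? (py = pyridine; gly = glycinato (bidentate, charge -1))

The 3 fluoride counter-ions carry a total charge of -3, so each complex ion is 3+.
Ligand charges: 1×pyridine (neutral), 2×glycinato (-1 each), 1×ammine (neutral); total -2. So Ta + (-2) = 3+, giving Ta = +5.
Ligands are named alphabetically: ammine before glycinato before pyridine.

amminebis(glycinato)(pyridine)tantalum(V) fluoride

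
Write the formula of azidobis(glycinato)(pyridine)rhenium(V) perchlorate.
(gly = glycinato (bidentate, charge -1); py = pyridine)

[Re(gly)2(N3)(py)](ClO4)2

Ligands: 2 glycinato (gly, -1), 1 pyridine (py, neutral), 1 azido (N3, -1). Ligand charge sum = -3.
With Re in oxidation state +5, the complex ion is [Re...]^2+.
Charge balance with perchlorate (-1) requires 1 complex ion per 2 perchlorate.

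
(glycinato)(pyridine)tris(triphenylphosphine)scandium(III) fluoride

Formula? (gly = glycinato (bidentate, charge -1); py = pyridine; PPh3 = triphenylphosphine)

Ligands: 1 glycinato (gly, -1), 1 pyridine (py, neutral), 3 triphenylphosphine (PPh3, neutral). Ligand charge sum = -1.
With Sc in oxidation state +3, the complex ion is [Sc...]^2+.
Charge balance with fluoride (-1) requires 1 complex ion per 2 fluoride.

[Sc(gly)(PPh3)3(py)]F2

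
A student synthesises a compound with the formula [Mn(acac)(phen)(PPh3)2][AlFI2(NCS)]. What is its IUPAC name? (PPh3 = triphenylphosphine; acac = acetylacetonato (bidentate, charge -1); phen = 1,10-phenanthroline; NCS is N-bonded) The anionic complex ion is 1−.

(acetylacetonato)(1,10-phenanthroline)bis(triphenylphosphine)manganese(II) fluorodiiodoisothiocyanatoaluminate(III)

Both ions are complex: the cation is named first with the plain metal name, the anion second with the -ate form; each ion's ligands are alphabetised independently.
The complex anion is given as 1−; its ligand charges sum to -4, so Al = +3.
A 1:1 salt means the cation carries the equal and opposite charge, 1+.
Cation: ligand charges sum to -1; for the ion to be 1+, Mn = +2.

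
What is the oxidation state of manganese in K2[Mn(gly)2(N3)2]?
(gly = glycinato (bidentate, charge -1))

+2

2 potassium outside the brackets (+1 each) → the complex ion is 2−.
Ligand charges: 2×N3 = -2; 2×gly = -2; sum -4.
Mn + (-4) = 2− ⇒ Mn is +2.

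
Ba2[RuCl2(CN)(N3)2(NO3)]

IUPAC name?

The 2 barium counter-ions carry a total charge of +4, so each complex ion is 4−.
Ligand charges: 2×azido (-1 each), 2×chloro (-1 each), 1×nitrato (-1 each), 1×cyano (-1 each); total -6. So Ru + (-6) = 4−, giving Ru = +2.
Ligands are named alphabetically: azido before chloro before cyano before nitrato.
The complex ion is anionic, so ruthenium takes the -ate form ruthenate(II).

barium diazidodichlorocyanonitratoruthenate(II)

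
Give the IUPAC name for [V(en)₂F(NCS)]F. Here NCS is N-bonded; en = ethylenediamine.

The 1 fluoride counter-ion carries a total charge of -1, so each complex ion is 1+.
Ligand charges: 1×fluoro (-1 each), 1×isothiocyanato (-1 each), 2×ethylenediamine (neutral); total -2. So V + (-2) = 1+, giving V = +3.
Ligands are named alphabetically: ethylenediamine before fluoro before isothiocyanato.

bis(ethylenediamine)fluoroisothiocyanatovanadium(III) fluoride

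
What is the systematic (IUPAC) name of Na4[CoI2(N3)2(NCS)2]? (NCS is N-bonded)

The 4 sodium counter-ions carry a total charge of +4, so each complex ion is 4−.
Ligand charges: 2×azido (-1 each), 2×isothiocyanato (-1 each), 2×iodo (-1 each); total -6. So Co + (-6) = 4−, giving Co = +2.
Ligands are named alphabetically: azido before iodo before isothiocyanato.
The complex ion is anionic, so cobalt takes the -ate form cobaltate(II).

sodium diazidodiiododiisothiocyanatocobaltate(II)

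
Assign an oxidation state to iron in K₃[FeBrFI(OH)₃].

+3

3 potassium outside the brackets (+1 each) → the complex ion is 3−.
Ligand charges: 1×F = -1; 1×I = -1; 1×Br = -1; 3×OH = -3; sum -6.
Fe + (-6) = 3− ⇒ Fe is +3.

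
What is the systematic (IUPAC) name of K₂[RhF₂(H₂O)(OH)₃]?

potassium aquadifluorotrihydroxorhodate(III)

The 2 potassium counter-ions carry a total charge of +2, so each complex ion is 2−.
Ligand charges: 2×fluoro (-1 each), 1×aqua (neutral), 3×hydroxo (-1 each); total -5. So Rh + (-5) = 2−, giving Rh = +3.
The complex ion is anionic, so rhodium takes the -ate form rhodate(III).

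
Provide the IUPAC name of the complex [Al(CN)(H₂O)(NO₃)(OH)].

aquacyanohydroxonitratoaluminium(III)

There is no counter-ion, so the complex is neutral overall.
Ligand charges: 1×nitrato (-1 each), 1×aqua (neutral), 1×cyano (-1 each), 1×hydroxo (-1 each); total -3. So Al + (-3) = 0, giving Al = +3.
Ligands are named alphabetically: aqua before cyano before hydroxo before nitrato.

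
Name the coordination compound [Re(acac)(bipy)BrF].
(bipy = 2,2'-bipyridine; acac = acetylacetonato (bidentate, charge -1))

(acetylacetonato)(2,2'-bipyridine)bromofluororhenium(III)

There is no counter-ion, so the complex is neutral overall.
Ligand charges: 1×2,2'-bipyridine (neutral), 1×acetylacetonato (-1 each), 1×fluoro (-1 each), 1×bromo (-1 each); total -3. So Re + (-3) = 0, giving Re = +3.
Ligands are named alphabetically: acetylacetonato before bipyridine before bromo before fluoro.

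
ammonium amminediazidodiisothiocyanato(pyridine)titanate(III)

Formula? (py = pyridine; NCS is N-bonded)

Ligands: 1 pyridine (py, neutral), 2 azido (N3, -1), 1 ammine (NH3, neutral), 2 isothiocyanato (NCS, -1). Ligand charge sum = -4.
Charge balance with ammonium (+1) requires 1 complex ion per 1 ammonium.

NH4[Ti(N3)2(NCS)2(NH3)(py)]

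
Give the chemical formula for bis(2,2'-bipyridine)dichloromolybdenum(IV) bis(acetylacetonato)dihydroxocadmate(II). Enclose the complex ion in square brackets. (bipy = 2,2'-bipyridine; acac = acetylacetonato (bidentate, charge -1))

[Mo(bipy)2Cl2][Cd(acac)2(OH)2]

Cation [Mo…]: ligand charges -2, Mo(IV) ⇒ ion charge 2+.
Anion [Cd…]: ligand charges -4, Cd(II) ⇒ ion charge 2−.
One 2+ cation balances one 2− anion.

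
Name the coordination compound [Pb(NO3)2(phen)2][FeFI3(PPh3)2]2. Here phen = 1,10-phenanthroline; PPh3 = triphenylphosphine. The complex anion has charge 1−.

dinitratobis(1,10-phenanthroline)lead(IV) fluorotriiodobis(triphenylphosphine)ferrate(III)

The complex anion is given as 1−; its ligand charges sum to -4, so Fe = +3.
With 2 anions per cation, the cation must be 2×1 = 2+.
Cation: ligand charges sum to -2; for the ion to be 2+, Pb = +4.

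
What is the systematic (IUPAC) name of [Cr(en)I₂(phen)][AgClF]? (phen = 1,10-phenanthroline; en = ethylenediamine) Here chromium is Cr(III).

Both ions are complex: the cation is named first with the plain metal name, the anion second with the -ate form; each ion's ligands are alphabetised independently.
Cr is given as +3; the cation's ligand charges sum to -2, so the complex cation is 1+.
A 1:1 salt means the anion carries the equal and opposite charge, 1−.
Anion: ligand charges sum to -2; for the ion to be 1−, Ag = +1.

(ethylenediamine)diiodo(1,10-phenanthroline)chromium(III) chlorofluoroargentate(I)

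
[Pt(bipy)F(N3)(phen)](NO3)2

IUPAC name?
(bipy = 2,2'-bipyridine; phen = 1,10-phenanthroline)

azido(2,2'-bipyridine)fluoro(1,10-phenanthroline)platinum(IV) nitrate

The 2 nitrate counter-ions carry a total charge of -2, so each complex ion is 2+.
Ligand charges: 1×fluoro (-1 each), 1×azido (-1 each), 1×2,2'-bipyridine (neutral), 1×1,10-phenanthroline (neutral); total -2. So Pt + (-2) = 2+, giving Pt = +4.
Ligands are named alphabetically: azido before bipyridine before fluoro before phenanthroline.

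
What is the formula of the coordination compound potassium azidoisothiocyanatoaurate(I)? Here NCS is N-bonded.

K[Au(N3)(NCS)]

Ligands: 1 isothiocyanato (NCS, -1), 1 azido (N3, -1). Ligand charge sum = -2.
Charge balance with potassium (+1) requires 1 complex ion per 1 potassium.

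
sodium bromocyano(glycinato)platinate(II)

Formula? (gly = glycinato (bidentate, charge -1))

Ligands: 1 glycinato (gly, -1), 1 cyano (CN, -1), 1 bromo (Br, -1). Ligand charge sum = -3.
With Pt in oxidation state +2, the complex ion is [Pt...]^1−.
Charge balance with sodium (+1) requires 1 complex ion per 1 sodium.

Na[PtBr(CN)(gly)]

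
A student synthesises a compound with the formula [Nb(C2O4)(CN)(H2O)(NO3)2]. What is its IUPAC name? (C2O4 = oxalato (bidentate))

aquacyanodinitratooxalatoniobium(V)

There is no counter-ion, so the complex is neutral overall.
Ligand charges: 1×oxalato (-2 each), 1×cyano (-1 each), 1×aqua (neutral), 2×nitrato (-1 each); total -5. So Nb + (-5) = 0, giving Nb = +5.
Ligands are named alphabetically: aqua before cyano before nitrato before oxalato.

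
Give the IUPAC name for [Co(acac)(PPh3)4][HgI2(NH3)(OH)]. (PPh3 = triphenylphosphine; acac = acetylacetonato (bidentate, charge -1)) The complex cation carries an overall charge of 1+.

Both ions are complex: the cation is named first with the plain metal name, the anion second with the -ate form; each ion's ligands are alphabetised independently.
The complex cation is given as 1+; its ligand charges sum to -1, so Co = +2.
A 1:1 salt means the anion carries the equal and opposite charge, 1−.
Anion: ligand charges sum to -3; for the ion to be 1−, Hg = +2.

(acetylacetonato)tetrakis(triphenylphosphine)cobalt(II) amminehydroxodiiodomercurate(II)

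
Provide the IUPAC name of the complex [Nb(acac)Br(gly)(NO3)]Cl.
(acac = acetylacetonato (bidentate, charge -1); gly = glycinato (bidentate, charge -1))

(acetylacetonato)bromo(glycinato)nitratoniobium(V) chloride

The 1 chloride counter-ion carries a total charge of -1, so each complex ion is 1+.
Ligand charges: 1×acetylacetonato (-1 each), 1×nitrato (-1 each), 1×glycinato (-1 each), 1×bromo (-1 each); total -4. So Nb + (-4) = 1+, giving Nb = +5.
Ligands are named alphabetically: acetylacetonato before bromo before glycinato before nitrato.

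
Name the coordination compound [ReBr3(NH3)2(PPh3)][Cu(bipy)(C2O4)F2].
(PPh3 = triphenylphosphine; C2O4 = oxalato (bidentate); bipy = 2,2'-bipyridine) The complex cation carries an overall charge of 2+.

diamminetribromo(triphenylphosphine)rhenium(V) (2,2'-bipyridine)difluorooxalatocuprate(II)

Both ions are complex: the cation is named first with the plain metal name, the anion second with the -ate form; each ion's ligands are alphabetised independently.
The complex cation is given as 2+; its ligand charges sum to -3, so Re = +5.
A 1:1 salt means the anion carries the equal and opposite charge, 2−.
Anion: ligand charges sum to -4; for the ion to be 2−, Cu = +2.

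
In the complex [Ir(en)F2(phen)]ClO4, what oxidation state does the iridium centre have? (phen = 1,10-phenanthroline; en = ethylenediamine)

+3

1 perchlorate outside the brackets (-1 each) → the complex ion is 1+.
Ligand charges: 2×F = -2; 1×phen neutral; 1×en neutral; sum -2.
Ir + (-2) = 1+ ⇒ Ir is +3.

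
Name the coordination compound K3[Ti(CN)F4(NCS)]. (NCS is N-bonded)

potassium cyanotetrafluoroisothiocyanatotitanate(III)

The 3 potassium counter-ions carry a total charge of +3, so each complex ion is 3−.
Ligand charges: 1×isothiocyanato (-1 each), 4×fluoro (-1 each), 1×cyano (-1 each); total -6. So Ti + (-6) = 3−, giving Ti = +3.
The complex ion is anionic, so titanium takes the -ate form titanate(III).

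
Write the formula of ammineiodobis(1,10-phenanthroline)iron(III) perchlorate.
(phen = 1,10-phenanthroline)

Ligands: 1 ammine (NH3, neutral), 1 iodo (I, -1), 2 1,10-phenanthroline (phen, neutral). Ligand charge sum = -1.
With Fe in oxidation state +3, the complex ion is [Fe...]^2+.
Charge balance with perchlorate (-1) requires 1 complex ion per 2 perchlorate.

[FeI(NH3)(phen)2](ClO4)2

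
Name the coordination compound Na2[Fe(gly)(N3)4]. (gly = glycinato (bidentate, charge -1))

The 2 sodium counter-ions carry a total charge of +2, so each complex ion is 2−.
Ligand charges: 4×azido (-1 each), 1×glycinato (-1 each); total -5. So Fe + (-5) = 2−, giving Fe = +3.
Ligands are named alphabetically: azido before glycinato.
The complex ion is anionic, so iron takes the -ate form ferrate(III).

sodium tetraazido(glycinato)ferrate(III)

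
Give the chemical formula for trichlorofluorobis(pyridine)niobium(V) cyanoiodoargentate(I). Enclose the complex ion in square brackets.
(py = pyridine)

[NbCl3F(py)2][Ag(CN)I]

Cation [Nb…]: ligand charges -4, Nb(V) ⇒ ion charge 1+.
Anion [Ag…]: ligand charges -2, Ag(I) ⇒ ion charge 1−.
One 1+ cation balances one 1− anion.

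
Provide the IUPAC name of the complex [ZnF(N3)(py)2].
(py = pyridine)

azidofluorobis(pyridine)zinc(II)

There is no counter-ion, so the complex is neutral overall.
Ligand charges: 1×fluoro (-1 each), 1×azido (-1 each), 2×pyridine (neutral); total -2. So Zn + (-2) = 0, giving Zn = +2.
Ligands are named alphabetically: azido before fluoro before pyridine.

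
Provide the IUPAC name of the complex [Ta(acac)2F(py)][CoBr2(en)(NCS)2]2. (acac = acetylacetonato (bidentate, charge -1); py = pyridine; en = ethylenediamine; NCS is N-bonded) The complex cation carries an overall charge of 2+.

bis(acetylacetonato)fluoro(pyridine)tantalum(V) dibromo(ethylenediamine)diisothiocyanatocobaltate(III)

The complex cation is given as 2+; its ligand charges sum to -3, so Ta = +5.
With 2 anions per cation, each anion must be 2/2 = 1−.
Anion: ligand charges sum to -4; for the ion to be 1−, Co = +3.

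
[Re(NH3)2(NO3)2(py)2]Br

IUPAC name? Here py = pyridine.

diamminedinitratobis(pyridine)rhenium(III) bromide

The 1 bromide counter-ion carries a total charge of -1, so each complex ion is 1+.
Ligand charges: 2×ammine (neutral), 2×pyridine (neutral), 2×nitrato (-1 each); total -2. So Re + (-2) = 1+, giving Re = +3.
Ligands are named alphabetically: ammine before nitrato before pyridine.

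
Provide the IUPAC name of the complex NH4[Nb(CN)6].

ammonium hexacyanoniobate(V)

The 1 ammonium counter-ion carries a total charge of +1, so each complex ion is 1−.
Ligand charges: 6×cyano (-1 each); total -6. So Nb + (-6) = 1−, giving Nb = +5.
The complex ion is anionic, so niobium takes the -ate form niobate(V).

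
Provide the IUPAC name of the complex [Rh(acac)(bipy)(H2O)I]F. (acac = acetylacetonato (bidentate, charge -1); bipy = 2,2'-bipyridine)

(acetylacetonato)aqua(2,2'-bipyridine)iodorhodium(III) fluoride

The 1 fluoride counter-ion carries a total charge of -1, so each complex ion is 1+.
Ligand charges: 1×acetylacetonato (-1 each), 1×aqua (neutral), 1×iodo (-1 each), 1×2,2'-bipyridine (neutral); total -2. So Rh + (-2) = 1+, giving Rh = +3.
Ligands are named alphabetically: acetylacetonato before aqua before bipyridine before iodo.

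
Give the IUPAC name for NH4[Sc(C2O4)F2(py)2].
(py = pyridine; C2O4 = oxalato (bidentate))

The 1 ammonium counter-ion carries a total charge of +1, so each complex ion is 1−.
Ligand charges: 2×pyridine (neutral), 2×fluoro (-1 each), 1×oxalato (-2 each); total -4. So Sc + (-4) = 1−, giving Sc = +3.
The complex ion is anionic, so scandium takes the -ate form scandate(III).

ammonium difluorooxalatobis(pyridine)scandate(III)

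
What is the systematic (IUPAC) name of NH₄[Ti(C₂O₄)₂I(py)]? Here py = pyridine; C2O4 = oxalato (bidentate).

The 1 ammonium counter-ion carries a total charge of +1, so each complex ion is 1−.
Ligand charges: 1×pyridine (neutral), 2×oxalato (-2 each), 1×iodo (-1 each); total -5. So Ti + (-5) = 1−, giving Ti = +4.
The complex ion is anionic, so titanium takes the -ate form titanate(IV).

ammonium iododioxalato(pyridine)titanate(IV)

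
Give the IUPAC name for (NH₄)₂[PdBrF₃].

ammonium bromotrifluoropalladate(II)

The 2 ammonium counter-ions carry a total charge of +2, so each complex ion is 2−.
Ligand charges: 1×bromo (-1 each), 3×fluoro (-1 each); total -4. So Pd + (-4) = 2−, giving Pd = +2.
Ligands are named alphabetically: bromo before fluoro.
The complex ion is anionic, so palladium takes the -ate form palladate(II).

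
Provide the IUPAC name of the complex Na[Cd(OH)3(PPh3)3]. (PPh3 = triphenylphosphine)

sodium trihydroxotris(triphenylphosphine)cadmate(II)

The 1 sodium counter-ion carries a total charge of +1, so each complex ion is 1−.
Ligand charges: 3×triphenylphosphine (neutral), 3×hydroxo (-1 each); total -3. So Cd + (-3) = 1−, giving Cd = +2.
The complex ion is anionic, so cadmium takes the -ate form cadmate(II).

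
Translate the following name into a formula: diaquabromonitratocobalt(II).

[CoBr(H2O)2(NO3)]

Ligands: 1 nitrato (NO3, -1), 2 aqua (H2O, neutral), 1 bromo (Br, -1). Ligand charge sum = -2.
With Co in oxidation state +2, the complex ion is [Co...].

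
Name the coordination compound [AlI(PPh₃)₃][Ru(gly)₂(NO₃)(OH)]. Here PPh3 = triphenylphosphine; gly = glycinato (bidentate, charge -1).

Both ions are complex: the cation is named first with the plain metal name, the anion second with the -ate form; each ion's ligands are alphabetised independently.
Aluminium is always +3 in its complexes; the cation's ligand charges sum to -1, so the complex cation is 2+.
A 1:1 salt means the anion carries the equal and opposite charge, 2−.
Anion: ligand charges sum to -4; for the ion to be 2−, Ru = +2.

iodotris(triphenylphosphine)aluminium(III) bis(glycinato)hydroxonitratoruthenate(II)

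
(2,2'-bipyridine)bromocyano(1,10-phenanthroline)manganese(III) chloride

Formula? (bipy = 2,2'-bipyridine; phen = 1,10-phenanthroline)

[Mn(bipy)Br(CN)(phen)]Cl

Ligands: 1 2,2'-bipyridine (bipy, neutral), 1 1,10-phenanthroline (phen, neutral), 1 bromo (Br, -1), 1 cyano (CN, -1). Ligand charge sum = -2.
With Mn in oxidation state +3, the complex ion is [Mn...]^1+.
Charge balance with chloride (-1) requires 1 complex ion per 1 chloride.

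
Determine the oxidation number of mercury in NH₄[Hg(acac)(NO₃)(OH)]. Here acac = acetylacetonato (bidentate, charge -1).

+2

1 ammonium outside the brackets (+1 each) → the complex ion is 1−.
Ligand charges: 1×OH = -1; 1×NO3 = -1; 1×acac = -1; sum -3.
Hg + (-3) = 1− ⇒ Hg is +2.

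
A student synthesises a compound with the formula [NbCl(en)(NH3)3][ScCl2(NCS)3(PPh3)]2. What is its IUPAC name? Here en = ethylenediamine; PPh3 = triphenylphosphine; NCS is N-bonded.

Both ions are complex: the cation is named first with the plain metal name, the anion second with the -ate form; each ion's ligands are alphabetised independently.
Scandium is always +3 in its complexes; the anion's ligand charges sum to -5, so the complex anion is 2−.
With 2 anions per cation, the cation must be 2×2 = 4+.
Cation: ligand charges sum to -1; for the ion to be 4+, Nb = +5.

triamminechloro(ethylenediamine)niobium(V) dichlorotriisothiocyanato(triphenylphosphine)scandate(III)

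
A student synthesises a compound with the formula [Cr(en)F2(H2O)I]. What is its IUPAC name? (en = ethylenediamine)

There is no counter-ion, so the complex is neutral overall.
Ligand charges: 2×fluoro (-1 each), 1×ethylenediamine (neutral), 1×aqua (neutral), 1×iodo (-1 each); total -3. So Cr + (-3) = 0, giving Cr = +3.
Ligands are named alphabetically: aqua before ethylenediamine before fluoro before iodo.

aqua(ethylenediamine)difluoroiodochromium(III)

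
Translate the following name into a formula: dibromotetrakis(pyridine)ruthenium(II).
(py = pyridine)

Ligands: 2 bromo (Br, -1), 4 pyridine (py, neutral). Ligand charge sum = -2.
With Ru in oxidation state +2, the complex ion is [Ru...].

[RuBr2(py)4]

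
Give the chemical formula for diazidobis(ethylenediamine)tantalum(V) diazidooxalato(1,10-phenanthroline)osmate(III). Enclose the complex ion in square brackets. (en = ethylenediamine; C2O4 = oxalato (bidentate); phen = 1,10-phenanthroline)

[Ta(en)2(N3)2][Os(C2O4)(N3)2(phen)]3

Cation [Ta…]: ligand charges -2, Ta(V) ⇒ ion charge 3+.
Anion [Os…]: ligand charges -4, Os(III) ⇒ ion charge 1−.
One 3+ cation requires 3 of the 1− anion.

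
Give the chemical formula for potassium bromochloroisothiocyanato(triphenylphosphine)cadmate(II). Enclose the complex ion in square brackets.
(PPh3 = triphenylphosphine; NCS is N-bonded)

K[CdBrCl(NCS)(PPh3)]

Ligands: 1 chloro (Cl, -1), 1 triphenylphosphine (PPh3, neutral), 1 bromo (Br, -1), 1 isothiocyanato (NCS, -1). Ligand charge sum = -3.
Charge balance with potassium (+1) requires 1 complex ion per 1 potassium.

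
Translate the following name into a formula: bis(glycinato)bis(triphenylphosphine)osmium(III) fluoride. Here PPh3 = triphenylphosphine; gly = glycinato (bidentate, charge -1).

[Os(gly)2(PPh3)2]F

Ligands: 2 triphenylphosphine (PPh3, neutral), 2 glycinato (gly, -1). Ligand charge sum = -2.
Charge balance with fluoride (-1) requires 1 complex ion per 1 fluoride.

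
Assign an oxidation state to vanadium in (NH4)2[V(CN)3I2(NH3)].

2 ammonium outside the brackets (+1 each) → the complex ion is 2−.
Ligand charges: 1×NH3 neutral; 3×CN = -3; 2×I = -2; sum -5.
V + (-5) = 2− ⇒ V is +3.

+3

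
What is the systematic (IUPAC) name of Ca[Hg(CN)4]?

The 1 calcium counter-ion carries a total charge of +2, so each complex ion is 2−.
Ligand charges: 4×cyano (-1 each); total -4. So Hg + (-4) = 2−, giving Hg = +2.
The complex ion is anionic, so mercury takes the -ate form mercurate(II).

calcium tetracyanomercurate(II)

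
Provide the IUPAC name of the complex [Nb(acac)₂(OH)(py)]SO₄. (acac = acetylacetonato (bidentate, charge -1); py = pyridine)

The 1 sulfate counter-ion carries a total charge of -2, so each complex ion is 2+.
Ligand charges: 2×acetylacetonato (-1 each), 1×hydroxo (-1 each), 1×pyridine (neutral); total -3. So Nb + (-3) = 2+, giving Nb = +5.
Ligands are named alphabetically: acetylacetonato before hydroxo before pyridine.

bis(acetylacetonato)hydroxo(pyridine)niobium(V) sulfate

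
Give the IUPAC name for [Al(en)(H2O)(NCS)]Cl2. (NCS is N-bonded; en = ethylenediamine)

The 2 chloride counter-ions carry a total charge of -2, so each complex ion is 2+.
Ligand charges: 1×aqua (neutral), 1×isothiocyanato (-1 each), 1×ethylenediamine (neutral); total -1. So Al + (-1) = 2+, giving Al = +3.
Ligands are named alphabetically: aqua before ethylenediamine before isothiocyanato.

aqua(ethylenediamine)isothiocyanatoaluminium(III) chloride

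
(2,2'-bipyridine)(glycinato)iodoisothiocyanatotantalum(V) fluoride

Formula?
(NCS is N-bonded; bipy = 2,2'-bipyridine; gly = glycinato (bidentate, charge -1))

[Ta(bipy)(gly)I(NCS)]F2

Ligands: 1 isothiocyanato (NCS, -1), 1 2,2'-bipyridine (bipy, neutral), 1 glycinato (gly, -1), 1 iodo (I, -1). Ligand charge sum = -3.
With Ta in oxidation state +5, the complex ion is [Ta...]^2+.
Charge balance with fluoride (-1) requires 1 complex ion per 2 fluoride.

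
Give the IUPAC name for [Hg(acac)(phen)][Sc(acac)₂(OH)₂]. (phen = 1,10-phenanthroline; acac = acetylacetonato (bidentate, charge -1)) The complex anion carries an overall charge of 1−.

(acetylacetonato)(1,10-phenanthroline)mercury(II) bis(acetylacetonato)dihydroxoscandate(III)

Both ions are complex: the cation is named first with the plain metal name, the anion second with the -ate form; each ion's ligands are alphabetised independently.
The complex anion is given as 1−; its ligand charges sum to -4, so Sc = +3.
A 1:1 salt means the cation carries the equal and opposite charge, 1+.
Cation: ligand charges sum to -1; for the ion to be 1+, Hg = +2.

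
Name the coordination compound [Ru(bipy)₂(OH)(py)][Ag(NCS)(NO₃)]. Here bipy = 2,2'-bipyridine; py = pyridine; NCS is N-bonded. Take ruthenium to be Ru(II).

bis(2,2'-bipyridine)hydroxo(pyridine)ruthenium(II) isothiocyanatonitratoargentate(I)

Ru is given as +2; the cation's ligand charges sum to -1, so the complex cation is 1+.
A 1:1 salt means the anion carries the equal and opposite charge, 1−.
Anion: ligand charges sum to -2; for the ion to be 1−, Ag = +1.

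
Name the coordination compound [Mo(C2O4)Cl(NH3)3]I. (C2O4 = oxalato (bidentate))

The 1 iodide counter-ion carries a total charge of -1, so each complex ion is 1+.
Ligand charges: 1×chloro (-1 each), 3×ammine (neutral), 1×oxalato (-2 each); total -3. So Mo + (-3) = 1+, giving Mo = +4.
Ligands are named alphabetically: ammine before chloro before oxalato.

triamminechlorooxalatomolybdenum(IV) iodide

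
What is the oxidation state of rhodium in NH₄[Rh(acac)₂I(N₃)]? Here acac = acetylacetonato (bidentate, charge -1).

1 ammonium outside the brackets (+1 each) → the complex ion is 1−.
Ligand charges: 2×acac = -2; 1×I = -1; 1×N3 = -1; sum -4.
Rh + (-4) = 1− ⇒ Rh is +3.

+3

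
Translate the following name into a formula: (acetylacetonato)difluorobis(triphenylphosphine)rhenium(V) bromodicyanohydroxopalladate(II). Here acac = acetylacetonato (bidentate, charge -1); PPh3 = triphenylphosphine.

Cation [Re…]: ligand charges -3, Re(V) ⇒ ion charge 2+.
Anion [Pd…]: ligand charges -4, Pd(II) ⇒ ion charge 2−.

[Re(acac)F2(PPh3)2][PdBr(CN)2(OH)]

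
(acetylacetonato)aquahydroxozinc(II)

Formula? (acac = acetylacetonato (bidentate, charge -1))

[Zn(acac)(H2O)(OH)]

Ligands: 1 aqua (H2O, neutral), 1 acetylacetonato (acac, -1), 1 hydroxo (OH, -1). Ligand charge sum = -2.
With Zn in oxidation state +2, the complex ion is [Zn...].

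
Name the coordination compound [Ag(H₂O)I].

aquaiodosilver(I)

There is no counter-ion, so the complex is neutral overall.
Ligand charges: 1×iodo (-1 each), 1×aqua (neutral); total -1. So Ag + (-1) = 0, giving Ag = +1.
Ligands are named alphabetically: aqua before iodo.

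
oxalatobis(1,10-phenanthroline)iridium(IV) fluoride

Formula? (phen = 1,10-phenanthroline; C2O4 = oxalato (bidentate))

Ligands: 2 1,10-phenanthroline (phen, neutral), 1 oxalato (C2O4, -2). Ligand charge sum = -2.
Charge balance with fluoride (-1) requires 1 complex ion per 2 fluoride.

[Ir(C2O4)(phen)2]F2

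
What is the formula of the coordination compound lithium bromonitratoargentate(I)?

Ligands: 1 nitrato (NO3, -1), 1 bromo (Br, -1). Ligand charge sum = -2.
Charge balance with lithium (+1) requires 1 complex ion per 1 lithium.

Li[AgBr(NO3)]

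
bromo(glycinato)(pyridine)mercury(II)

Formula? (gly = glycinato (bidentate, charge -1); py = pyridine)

[HgBr(gly)(py)]

Ligands: 1 bromo (Br, -1), 1 glycinato (gly, -1), 1 pyridine (py, neutral). Ligand charge sum = -2.
With Hg in oxidation state +2, the complex ion is [Hg...].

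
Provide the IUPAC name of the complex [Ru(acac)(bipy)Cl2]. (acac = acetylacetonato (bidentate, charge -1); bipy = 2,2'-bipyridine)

There is no counter-ion, so the complex is neutral overall.
Ligand charges: 1×acetylacetonato (-1 each), 1×2,2'-bipyridine (neutral), 2×chloro (-1 each); total -3. So Ru + (-3) = 0, giving Ru = +3.
Ligands are named alphabetically: acetylacetonato before bipyridine before chloro.

(acetylacetonato)(2,2'-bipyridine)dichlororuthenium(III)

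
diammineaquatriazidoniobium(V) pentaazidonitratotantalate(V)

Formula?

Cation [Nb…]: ligand charges -3, Nb(V) ⇒ ion charge 2+.
Anion [Ta…]: ligand charges -6, Ta(V) ⇒ ion charge 1−.
One 2+ cation requires 2 of the 1− anion.

[Nb(H2O)(N3)3(NH3)2][Ta(N3)5(NO3)]2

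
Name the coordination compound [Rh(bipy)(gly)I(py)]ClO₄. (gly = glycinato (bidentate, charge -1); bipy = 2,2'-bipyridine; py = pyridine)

The 1 perchlorate counter-ion carries a total charge of -1, so each complex ion is 1+.
Ligand charges: 1×iodo (-1 each), 1×glycinato (-1 each), 1×2,2'-bipyridine (neutral), 1×pyridine (neutral); total -2. So Rh + (-2) = 1+, giving Rh = +3.
Ligands are named alphabetically: bipyridine before glycinato before iodo before pyridine.

(2,2'-bipyridine)(glycinato)iodo(pyridine)rhodium(III) perchlorate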